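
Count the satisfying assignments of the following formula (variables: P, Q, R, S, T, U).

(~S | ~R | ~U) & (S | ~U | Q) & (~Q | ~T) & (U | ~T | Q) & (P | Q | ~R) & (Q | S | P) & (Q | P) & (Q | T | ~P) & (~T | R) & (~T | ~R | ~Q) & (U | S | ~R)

There are 2^6 = 64 truth assignments over (P, Q, R, S, T, U).
Split on T. With T = 1, the clauses containing T are satisfied and ~T drops from the rest; 0 of the 2^5 = 32 assignments to the other variables satisfy what remains.
With T = 0, by the same count on the reduced clause set, 12 assignments work.
(One model: P=F, Q=T, R=F, S=F, T=F, U=F.)
Total: 0 + 12 = 12.

12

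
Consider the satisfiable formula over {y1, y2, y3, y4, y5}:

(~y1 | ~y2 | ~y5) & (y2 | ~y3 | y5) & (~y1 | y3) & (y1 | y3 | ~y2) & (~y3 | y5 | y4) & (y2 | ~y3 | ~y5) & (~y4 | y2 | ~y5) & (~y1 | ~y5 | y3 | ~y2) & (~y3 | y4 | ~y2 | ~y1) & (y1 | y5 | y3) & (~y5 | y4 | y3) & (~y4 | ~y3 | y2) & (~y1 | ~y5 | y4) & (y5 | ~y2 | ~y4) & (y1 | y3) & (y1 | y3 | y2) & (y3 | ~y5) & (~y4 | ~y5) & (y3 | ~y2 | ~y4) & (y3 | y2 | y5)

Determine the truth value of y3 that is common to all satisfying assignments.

True

Suppose y3 = 0.
(~y1) alone gives y1 = 0.
Now (y1) is unsatisfied and unit — conflict.
So every satisfying assignment has y3 = True.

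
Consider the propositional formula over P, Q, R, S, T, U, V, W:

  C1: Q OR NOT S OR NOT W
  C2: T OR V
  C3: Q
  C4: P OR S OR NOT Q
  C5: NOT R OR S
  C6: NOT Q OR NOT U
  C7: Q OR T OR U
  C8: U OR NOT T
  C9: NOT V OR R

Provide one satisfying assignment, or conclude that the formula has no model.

P ↦ false, Q ↦ true, R ↦ true, S ↦ true, T ↦ false, U ↦ false, V ↦ true, W ↦ false

(Q) alone gives Q = true.
(NOT U) alone gives U = false.
(NOT T) alone gives T = false.
(V) alone gives V = true.
(R) alone gives R = true.
(S) alone gives S = true.
Every clause is now satisfied; P, W are unconstrained.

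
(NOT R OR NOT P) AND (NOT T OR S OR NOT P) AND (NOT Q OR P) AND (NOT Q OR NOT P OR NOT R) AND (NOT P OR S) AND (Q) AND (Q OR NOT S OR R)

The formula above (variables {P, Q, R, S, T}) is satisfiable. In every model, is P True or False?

True

Suppose P = false.
(NOT Q) alone gives Q = false.
Now (Q) is unsatisfied and unit — conflict.
So every satisfying assignment has P = True.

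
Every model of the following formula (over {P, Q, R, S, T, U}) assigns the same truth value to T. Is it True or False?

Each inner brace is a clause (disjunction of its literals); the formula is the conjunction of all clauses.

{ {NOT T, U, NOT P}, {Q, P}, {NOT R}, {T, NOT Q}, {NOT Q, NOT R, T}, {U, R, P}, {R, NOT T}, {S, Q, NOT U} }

Suppose T = true.
The clause (NOT R) is unit, so R = false.
That conflicts with the unit clause (R).
So every satisfying assignment has T = False.

False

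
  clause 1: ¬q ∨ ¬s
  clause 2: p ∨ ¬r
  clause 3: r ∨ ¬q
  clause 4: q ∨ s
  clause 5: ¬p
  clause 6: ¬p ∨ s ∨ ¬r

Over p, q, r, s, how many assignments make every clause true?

1

There are 2^4 = 16 truth assignments over (p, q, r, s).
Check each against the 6 clauses (columns in the order p, q, r, s):
  F F F F  ✗ fails (q ∨ s)
  F F F T  ✓ satisfies all
  F F T F  ✗ fails (p ∨ ¬r)
  F F T T  ✗ fails (p ∨ ¬r)
  F T F F  ✗ fails (r ∨ ¬q)
  F T F T  ✗ fails (¬q ∨ ¬s)
  F T T F  ✗ fails (p ∨ ¬r)
  F T T T  ✗ fails (¬q ∨ ¬s)
  T F F F  ✗ fails (q ∨ s)
  T F F T  ✗ fails (¬p)
  T F T F  ✗ fails (q ∨ s)
  T F T T  ✗ fails (¬p)
  T T F F  ✗ fails (r ∨ ¬q)
  T T F T  ✗ fails (¬q ∨ ¬s)
  T T T F  ✗ fails (¬p)
  T T T T  ✗ fails (¬q ∨ ¬s)
1 of the 16 rows is a model.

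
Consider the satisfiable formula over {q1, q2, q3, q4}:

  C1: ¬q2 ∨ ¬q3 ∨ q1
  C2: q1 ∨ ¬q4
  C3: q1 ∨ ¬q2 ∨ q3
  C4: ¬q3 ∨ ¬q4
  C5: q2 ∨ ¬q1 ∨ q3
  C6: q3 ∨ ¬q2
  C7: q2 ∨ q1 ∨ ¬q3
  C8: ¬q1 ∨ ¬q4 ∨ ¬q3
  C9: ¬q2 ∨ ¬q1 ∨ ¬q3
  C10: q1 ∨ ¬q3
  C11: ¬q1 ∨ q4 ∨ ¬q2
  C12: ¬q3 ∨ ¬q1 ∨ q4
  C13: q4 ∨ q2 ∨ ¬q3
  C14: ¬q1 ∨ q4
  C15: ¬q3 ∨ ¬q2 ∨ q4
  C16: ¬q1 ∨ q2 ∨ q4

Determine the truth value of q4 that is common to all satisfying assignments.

False

Suppose q4 = True.
(q1) alone gives q1 = True.
(¬q3) alone gives q3 = False.
(q2) alone gives q2 = True.
But (¬q2) is also a unit clause — contradiction.
So every satisfying assignment has q4 = False.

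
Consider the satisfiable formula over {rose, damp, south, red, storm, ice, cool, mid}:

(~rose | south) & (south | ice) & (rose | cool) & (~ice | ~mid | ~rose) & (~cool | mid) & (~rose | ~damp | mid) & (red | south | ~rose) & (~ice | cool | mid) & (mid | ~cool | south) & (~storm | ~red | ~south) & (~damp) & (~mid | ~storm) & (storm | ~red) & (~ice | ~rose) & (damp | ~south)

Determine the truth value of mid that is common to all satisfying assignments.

True

Suppose mid = 0.
Unit clause (~cool) forces cool = 0.
Unit clause (rose) forces rose = 1.
Unit clause (south) forces south = 1.
Unit clause (~damp) forces damp = 0.
That conflicts with the unit clause (damp).
So every satisfying assignment has mid = True.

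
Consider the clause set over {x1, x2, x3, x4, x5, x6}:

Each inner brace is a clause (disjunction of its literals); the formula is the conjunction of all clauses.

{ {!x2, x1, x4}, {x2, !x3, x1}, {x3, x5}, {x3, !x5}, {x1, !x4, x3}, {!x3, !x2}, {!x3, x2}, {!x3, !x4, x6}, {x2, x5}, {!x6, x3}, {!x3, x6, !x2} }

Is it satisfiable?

Unsatisfiable

Branch on x3: set x3 = true.
From the singleton clause (!x2), x2 = false.
That conflicts with the unit clause (x2).
So x3 must be the other value — set x3 = false.
From the singleton clause (x5), x5 = true.
That conflicts with the unit clause (!x5).
Either choice for x3 ends in contradiction.
No assignment satisfies every clause.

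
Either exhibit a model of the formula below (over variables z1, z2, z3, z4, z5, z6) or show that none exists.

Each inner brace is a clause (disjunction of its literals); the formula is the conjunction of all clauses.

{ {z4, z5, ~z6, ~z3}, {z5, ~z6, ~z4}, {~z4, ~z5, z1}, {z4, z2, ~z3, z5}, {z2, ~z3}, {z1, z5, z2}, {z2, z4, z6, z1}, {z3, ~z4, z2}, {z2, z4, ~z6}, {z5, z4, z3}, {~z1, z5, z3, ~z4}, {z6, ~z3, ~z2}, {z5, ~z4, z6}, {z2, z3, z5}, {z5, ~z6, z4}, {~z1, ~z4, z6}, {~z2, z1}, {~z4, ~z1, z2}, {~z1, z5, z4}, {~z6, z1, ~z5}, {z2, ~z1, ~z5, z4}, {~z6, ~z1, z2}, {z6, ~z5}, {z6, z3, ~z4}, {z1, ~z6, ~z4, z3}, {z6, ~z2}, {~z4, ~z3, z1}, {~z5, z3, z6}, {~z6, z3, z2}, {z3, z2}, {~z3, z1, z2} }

z1 ↦ 1, z2 ↦ 1, z3 ↦ 0, z4 ↦ 1, z5 ↦ 1, z6 ↦ 1

Branch on z2: set z2 = 1.
Unit clause (z1) forces z1 = 1.
Unit clause (z6) forces z6 = 1.
Branch on z5: set z5 = 1.
Every clause is now satisfied; z3, z4 are unconstrained.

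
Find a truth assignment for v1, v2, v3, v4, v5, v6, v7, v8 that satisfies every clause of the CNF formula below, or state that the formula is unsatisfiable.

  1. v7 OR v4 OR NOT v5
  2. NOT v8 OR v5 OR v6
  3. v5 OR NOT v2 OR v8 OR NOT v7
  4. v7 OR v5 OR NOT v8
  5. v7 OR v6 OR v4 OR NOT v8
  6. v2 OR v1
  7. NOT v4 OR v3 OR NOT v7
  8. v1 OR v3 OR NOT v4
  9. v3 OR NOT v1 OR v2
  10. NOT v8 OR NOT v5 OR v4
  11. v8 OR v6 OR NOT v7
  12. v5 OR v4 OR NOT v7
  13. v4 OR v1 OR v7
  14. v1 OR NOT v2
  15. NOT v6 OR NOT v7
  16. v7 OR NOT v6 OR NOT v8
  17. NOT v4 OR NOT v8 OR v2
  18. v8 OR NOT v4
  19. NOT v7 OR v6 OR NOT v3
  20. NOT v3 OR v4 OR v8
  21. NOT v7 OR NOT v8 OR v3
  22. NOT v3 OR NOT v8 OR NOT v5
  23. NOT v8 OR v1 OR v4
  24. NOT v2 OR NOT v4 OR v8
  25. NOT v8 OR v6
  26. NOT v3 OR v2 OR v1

v1: true; v2: true; v3: false; v4: false; v5: false; v6: true; v7: false; v8: false

Branch on v2: set v2 = true.
Unit clause (v1) forces v1 = true.
Branch on v6: set v6 = true.
Unit clause (NOT v7) forces v7 = false.
Unit clause (NOT v8) forces v8 = false.
Unit clause (NOT v4) forces v4 = false.
Unit clause (NOT v5) forces v5 = false.
Unit clause (NOT v3) forces v3 = false.
Every clause now holds.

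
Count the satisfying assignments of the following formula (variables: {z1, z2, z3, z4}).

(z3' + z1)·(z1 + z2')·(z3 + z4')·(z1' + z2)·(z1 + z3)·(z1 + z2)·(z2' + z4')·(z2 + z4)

2

There are 2^4 = 16 truth assignments over (z1, z2, z3, z4).
Check each against the 8 clauses (columns in the order z1, z2, z3, z4):
  F F F F  ✗ fails (z1 + z3)
  F F F T  ✗ fails (z3 + z4')
  F F T F  ✗ fails (z3' + z1)
  F F T T  ✗ fails (z3' + z1)
  F T F F  ✗ fails (z1 + z2')
  F T F T  ✗ fails (z1 + z2')
  F T T F  ✗ fails (z3' + z1)
  F T T T  ✗ fails (z3' + z1)
  T F F F  ✗ fails (z1' + z2)
  T F F T  ✗ fails (z3 + z4')
  T F T F  ✗ fails (z1' + z2)
  T F T T  ✗ fails (z1' + z2)
  T T F F  ✓ satisfies all
  T T F T  ✗ fails (z3 + z4')
  T T T F  ✓ satisfies all
  T T T T  ✗ fails (z2' + z4')
2 of the 16 rows are models.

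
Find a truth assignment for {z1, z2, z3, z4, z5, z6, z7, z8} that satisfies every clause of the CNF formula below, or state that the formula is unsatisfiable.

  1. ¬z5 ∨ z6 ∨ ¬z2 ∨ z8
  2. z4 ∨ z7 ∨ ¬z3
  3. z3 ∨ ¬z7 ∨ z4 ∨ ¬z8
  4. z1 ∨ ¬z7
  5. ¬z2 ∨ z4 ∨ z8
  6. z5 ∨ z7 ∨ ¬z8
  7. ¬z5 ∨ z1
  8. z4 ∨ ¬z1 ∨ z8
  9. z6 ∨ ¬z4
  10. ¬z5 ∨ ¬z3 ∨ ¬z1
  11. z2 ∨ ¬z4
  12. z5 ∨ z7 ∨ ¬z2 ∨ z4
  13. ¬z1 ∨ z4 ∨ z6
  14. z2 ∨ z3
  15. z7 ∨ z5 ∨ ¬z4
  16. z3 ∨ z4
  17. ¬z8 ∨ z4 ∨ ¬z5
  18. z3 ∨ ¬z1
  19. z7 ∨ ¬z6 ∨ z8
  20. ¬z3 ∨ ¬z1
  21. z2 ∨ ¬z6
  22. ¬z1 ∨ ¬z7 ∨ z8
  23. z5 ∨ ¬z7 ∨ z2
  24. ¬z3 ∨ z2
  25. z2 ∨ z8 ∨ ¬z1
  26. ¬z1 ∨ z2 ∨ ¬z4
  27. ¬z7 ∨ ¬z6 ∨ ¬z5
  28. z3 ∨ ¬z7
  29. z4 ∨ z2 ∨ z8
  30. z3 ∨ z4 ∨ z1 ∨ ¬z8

UNSATISFIABLE

Suppose z1 = True.
(z3) alone gives z3 = True.
But (¬z3) is also a unit clause — contradiction.
That branch fails; take z1 = False instead.
(¬z7) alone gives z7 = False.
(¬z5) alone gives z5 = False.
(¬z8) alone gives z8 = False.
(¬z4) alone gives z4 = False.
(¬z3) alone gives z3 = False.
But (z3) is also a unit clause — contradiction.
Either choice for z1 ends in contradiction.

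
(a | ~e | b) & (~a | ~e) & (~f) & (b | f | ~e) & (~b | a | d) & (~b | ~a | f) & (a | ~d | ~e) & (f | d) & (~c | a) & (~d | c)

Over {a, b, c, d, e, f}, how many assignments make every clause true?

There are 2^6 = 64 truth assignments over (a, b, c, d, e, f).
Split on c. With c = 1, the clauses containing c are satisfied and ~c drops from the rest; 1 of the 2^5 = 32 assignments to the other variables satisfy what remains.
With c = 0, by the same count on the reduced clause set, 0 assignments work.
(One model: a=T, b=F, c=T, d=T, e=F, f=F.)
Total: 1 + 0 = 1.

1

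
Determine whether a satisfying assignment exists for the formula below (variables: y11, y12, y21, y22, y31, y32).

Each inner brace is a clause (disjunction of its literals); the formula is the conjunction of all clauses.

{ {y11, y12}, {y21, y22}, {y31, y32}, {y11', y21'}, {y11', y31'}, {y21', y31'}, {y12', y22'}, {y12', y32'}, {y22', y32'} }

Suppose y11 = 1.
Unit clause (y21') forces y21 = 0.
Unit clause (y22) forces y22 = 1.
Unit clause (y31') forces y31 = 0.
Unit clause (y32) forces y32 = 1.
But (y32') is also a unit clause — contradiction.
That branch fails; take y11 = 0 instead.
Unit clause (y12) forces y12 = 1.
Unit clause (y22') forces y22 = 0.
Unit clause (y21) forces y21 = 1.
Unit clause (y31') forces y31 = 0.
Unit clause (y32) forces y32 = 1.
But (y32') is also a unit clause — contradiction.
Both values of y11 lead to a conflict.
No assignment satisfies every clause.

No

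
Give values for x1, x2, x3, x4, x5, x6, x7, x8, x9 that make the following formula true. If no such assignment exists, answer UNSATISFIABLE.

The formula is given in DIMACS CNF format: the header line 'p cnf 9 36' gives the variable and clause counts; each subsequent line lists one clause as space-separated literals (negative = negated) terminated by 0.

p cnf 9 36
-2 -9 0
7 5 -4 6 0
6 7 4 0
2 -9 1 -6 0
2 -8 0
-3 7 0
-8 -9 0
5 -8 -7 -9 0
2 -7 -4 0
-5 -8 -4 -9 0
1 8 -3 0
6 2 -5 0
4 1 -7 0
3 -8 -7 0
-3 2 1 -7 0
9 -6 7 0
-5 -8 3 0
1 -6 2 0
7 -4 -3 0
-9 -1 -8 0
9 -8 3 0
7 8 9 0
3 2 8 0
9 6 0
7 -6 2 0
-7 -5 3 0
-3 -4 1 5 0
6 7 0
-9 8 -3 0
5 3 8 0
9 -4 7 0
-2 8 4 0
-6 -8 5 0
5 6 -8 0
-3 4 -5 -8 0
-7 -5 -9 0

x1=True, x2=False, x3=True, x4=False, x5=True, x6=True, x7=True, x8=False, x9=False

Suppose x2 = False.
The clause (¬x8) is unit, so x8 = False.
The clause (x3) is unit, so x3 = True.
The clause (x7) is unit, so x7 = True.
The clause (¬x4) is unit, so x4 = False.
The clause (x1) is unit, so x1 = True.
The clause (¬x9) is unit, so x9 = False.
The clause (x6) is unit, so x6 = True.
No clause remains; x5 is free.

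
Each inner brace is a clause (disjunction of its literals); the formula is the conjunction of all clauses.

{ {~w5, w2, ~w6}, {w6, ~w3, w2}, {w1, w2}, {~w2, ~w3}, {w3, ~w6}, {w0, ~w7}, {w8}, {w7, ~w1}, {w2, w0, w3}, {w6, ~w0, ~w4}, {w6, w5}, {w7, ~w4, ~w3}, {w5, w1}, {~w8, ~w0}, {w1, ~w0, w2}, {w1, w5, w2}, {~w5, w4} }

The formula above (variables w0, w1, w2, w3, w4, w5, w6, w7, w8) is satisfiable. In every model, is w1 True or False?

False

Suppose w1 = 1.
From the singleton clause (w8), w8 = 1.
From the singleton clause (w7), w7 = 1.
From the singleton clause (w0), w0 = 1.
But (~w0) is also a unit clause — contradiction.
So every satisfying assignment has w1 = False.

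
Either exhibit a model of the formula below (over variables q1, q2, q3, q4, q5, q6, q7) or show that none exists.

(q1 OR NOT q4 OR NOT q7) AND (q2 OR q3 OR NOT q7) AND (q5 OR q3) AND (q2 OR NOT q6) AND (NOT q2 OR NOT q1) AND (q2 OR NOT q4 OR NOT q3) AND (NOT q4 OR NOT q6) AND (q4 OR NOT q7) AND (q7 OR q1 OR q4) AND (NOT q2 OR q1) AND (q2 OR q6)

Branch on q5: set q5 = true.
Branch on q2: set q2 = true.
From the singleton clause (NOT q1), q1 = false.
That conflicts with the unit clause (q1).
So q2 must be the other value — set q2 = false.
From the singleton clause (NOT q6), q6 = false.
That conflicts with the unit clause (q6).
Both values of q2 lead to a conflict.
So q5 must be the other value — set q5 = false.
From the singleton clause (q3), q3 = true.
Branch on q2: set q2 = true.
From the singleton clause (NOT q1), q1 = false.
That conflicts with the unit clause (q1).
So q2 must be the other value — set q2 = false.
From the singleton clause (NOT q6), q6 = false.
That conflicts with the unit clause (q6).
Both values of q2 lead to a conflict.
Both values of q5 lead to a conflict.

UNSATISFIABLE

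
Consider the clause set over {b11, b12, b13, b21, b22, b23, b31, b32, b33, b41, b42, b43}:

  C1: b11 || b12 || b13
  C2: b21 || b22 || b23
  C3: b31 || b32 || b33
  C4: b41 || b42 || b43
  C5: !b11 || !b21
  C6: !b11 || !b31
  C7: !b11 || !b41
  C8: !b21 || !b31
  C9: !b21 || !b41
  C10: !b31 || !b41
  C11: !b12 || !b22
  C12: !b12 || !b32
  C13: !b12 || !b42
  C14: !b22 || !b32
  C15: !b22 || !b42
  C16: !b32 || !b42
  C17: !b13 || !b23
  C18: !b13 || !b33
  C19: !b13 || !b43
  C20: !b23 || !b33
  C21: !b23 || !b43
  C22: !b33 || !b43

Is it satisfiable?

Suppose b11 = false.
Suppose b12 = true.
Unit clause (!b22) forces b22 = false.
Unit clause (!b32) forces b32 = false.
Unit clause (!b42) forces b42 = false.
Suppose b21 = true.
Unit clause (!b31) forces b31 = false.
Unit clause (b33) forces b33 = true.
Unit clause (!b41) forces b41 = false.
Unit clause (b43) forces b43 = true.
But (!b43) is also a unit clause — contradiction.
Backtrack on b21: now try b21 = false.
Unit clause (b23) forces b23 = true.
Unit clause (!b13) forces b13 = false.
Unit clause (!b33) forces b33 = false.
Unit clause (b31) forces b31 = true.
Unit clause (!b41) forces b41 = false.
Unit clause (b43) forces b43 = true.
But (!b43) is also a unit clause — contradiction.
Neither b21 = true nor b21 = false works.
Backtrack on b12: now try b12 = false.
Unit clause (b13) forces b13 = true.
Unit clause (!b23) forces b23 = false.
Unit clause (!b33) forces b33 = false.
Unit clause (!b43) forces b43 = false.
Suppose b21 = true.
Unit clause (!b31) forces b31 = false.
Unit clause (b32) forces b32 = true.
Unit clause (!b41) forces b41 = false.
Unit clause (b42) forces b42 = true.
But (!b42) is also a unit clause — contradiction.
Backtrack on b21: now try b21 = false.
Unit clause (b22) forces b22 = true.
Unit clause (!b32) forces b32 = false.
Unit clause (b31) forces b31 = true.
Unit clause (!b41) forces b41 = false.
Unit clause (b42) forces b42 = true.
But (!b42) is also a unit clause — contradiction.
Neither b21 = true nor b21 = false works.
Neither b12 = true nor b12 = false works.
Backtrack on b11: now try b11 = true.
Unit clause (!b21) forces b21 = false.
Unit clause (!b31) forces b31 = false.
Unit clause (!b41) forces b41 = false.
Suppose b22 = true.
Unit clause (!b12) forces b12 = false.
Unit clause (!b32) forces b32 = false.
Unit clause (b33) forces b33 = true.
Unit clause (!b42) forces b42 = false.
Unit clause (b43) forces b43 = true.
But (!b43) is also a unit clause — contradiction.
Backtrack on b22: now try b22 = false.
Unit clause (b23) forces b23 = true.
Unit clause (!b13) forces b13 = false.
Unit clause (!b33) forces b33 = false.
Unit clause (b32) forces b32 = true.
Unit clause (!b12) forces b12 = false.
Unit clause (!b42) forces b42 = false.
Unit clause (b43) forces b43 = true.
But (!b43) is also a unit clause — contradiction.
Neither b22 = true nor b22 = false works.
Neither b11 = true nor b11 = false works.
No assignment satisfies every clause.

No, unsatisfiable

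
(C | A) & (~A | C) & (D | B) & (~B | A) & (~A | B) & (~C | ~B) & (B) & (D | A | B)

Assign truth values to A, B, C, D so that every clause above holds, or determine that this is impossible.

UNSATISFIABLE

Unit clause (B) forces B = 1.
Unit clause (A) forces A = 1.
Unit clause (C) forces C = 1.
But (~C) is also a unit clause — contradiction.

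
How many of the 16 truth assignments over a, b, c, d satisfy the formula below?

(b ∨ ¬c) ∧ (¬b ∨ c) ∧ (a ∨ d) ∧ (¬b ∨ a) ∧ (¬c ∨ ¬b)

3

There are 2^4 = 16 truth assignments over (a, b, c, d).
Split on b. With b = True, the clauses containing b are satisfied and ¬b drops from the rest; 0 of the 2^3 = 8 assignments to the other variables satisfy what remains.
With b = False, by the same count on the reduced clause set, 3 assignments work.
Total: 0 + 3 = 3.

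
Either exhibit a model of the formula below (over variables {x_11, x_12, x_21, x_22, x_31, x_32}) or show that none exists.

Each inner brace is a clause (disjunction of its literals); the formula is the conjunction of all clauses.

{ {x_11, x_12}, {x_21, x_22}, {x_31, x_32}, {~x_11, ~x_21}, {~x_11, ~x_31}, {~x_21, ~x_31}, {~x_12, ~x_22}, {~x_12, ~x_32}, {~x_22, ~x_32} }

UNSATISFIABLE

Try x_11 = 1.
From the singleton clause (~x_21), x_21 = 0.
From the singleton clause (x_22), x_22 = 1.
From the singleton clause (~x_31), x_31 = 0.
From the singleton clause (x_32), x_32 = 1.
But (~x_32) is also a unit clause — contradiction.
That branch fails; take x_11 = 0 instead.
From the singleton clause (x_12), x_12 = 1.
From the singleton clause (~x_22), x_22 = 0.
From the singleton clause (x_21), x_21 = 1.
From the singleton clause (~x_31), x_31 = 0.
From the singleton clause (x_32), x_32 = 1.
But (~x_32) is also a unit clause — contradiction.
Both values of x_11 lead to a conflict.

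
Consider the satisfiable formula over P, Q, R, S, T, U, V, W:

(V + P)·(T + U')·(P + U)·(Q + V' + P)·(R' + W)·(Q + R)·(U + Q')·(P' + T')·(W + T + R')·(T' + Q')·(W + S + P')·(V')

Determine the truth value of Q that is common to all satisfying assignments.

Suppose Q = 1.
From the singleton clause (U), U = 1.
From the singleton clause (T), T = 1.
But (T') is also a unit clause — contradiction.
So every satisfying assignment has Q = False.

False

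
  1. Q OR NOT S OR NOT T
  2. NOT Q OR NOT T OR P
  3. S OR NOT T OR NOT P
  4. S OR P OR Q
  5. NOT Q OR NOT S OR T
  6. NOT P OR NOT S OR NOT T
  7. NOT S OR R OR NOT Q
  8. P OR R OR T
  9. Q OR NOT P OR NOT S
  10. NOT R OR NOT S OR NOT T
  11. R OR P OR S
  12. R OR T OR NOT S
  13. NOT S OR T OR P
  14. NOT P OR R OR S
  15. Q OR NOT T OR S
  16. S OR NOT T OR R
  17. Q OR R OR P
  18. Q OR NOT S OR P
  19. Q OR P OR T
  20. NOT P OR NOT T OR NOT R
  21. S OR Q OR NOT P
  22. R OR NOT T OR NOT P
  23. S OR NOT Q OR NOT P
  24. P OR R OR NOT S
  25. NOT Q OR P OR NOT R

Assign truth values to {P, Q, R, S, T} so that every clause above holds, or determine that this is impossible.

Suppose Q = true.
Suppose T = false.
(NOT S) alone gives S = false.
(NOT P) alone gives P = false.
(R) alone gives R = true.
That conflicts with the unit clause (NOT R).
Undo T and try T = true.
(P) alone gives P = true.
(S) alone gives S = true.
That conflicts with the unit clause (NOT S).
Both values of T lead to a conflict.
Undo Q and try Q = false.
Suppose S = false.
(P) alone gives P = true.
That conflicts with the unit clause (NOT P).
Undo S and try S = true.
(NOT T) alone gives T = false.
(NOT P) alone gives P = false.
That conflicts with the unit clause (P).
Both values of S lead to a conflict.
Both values of Q lead to a conflict.

UNSATISFIABLE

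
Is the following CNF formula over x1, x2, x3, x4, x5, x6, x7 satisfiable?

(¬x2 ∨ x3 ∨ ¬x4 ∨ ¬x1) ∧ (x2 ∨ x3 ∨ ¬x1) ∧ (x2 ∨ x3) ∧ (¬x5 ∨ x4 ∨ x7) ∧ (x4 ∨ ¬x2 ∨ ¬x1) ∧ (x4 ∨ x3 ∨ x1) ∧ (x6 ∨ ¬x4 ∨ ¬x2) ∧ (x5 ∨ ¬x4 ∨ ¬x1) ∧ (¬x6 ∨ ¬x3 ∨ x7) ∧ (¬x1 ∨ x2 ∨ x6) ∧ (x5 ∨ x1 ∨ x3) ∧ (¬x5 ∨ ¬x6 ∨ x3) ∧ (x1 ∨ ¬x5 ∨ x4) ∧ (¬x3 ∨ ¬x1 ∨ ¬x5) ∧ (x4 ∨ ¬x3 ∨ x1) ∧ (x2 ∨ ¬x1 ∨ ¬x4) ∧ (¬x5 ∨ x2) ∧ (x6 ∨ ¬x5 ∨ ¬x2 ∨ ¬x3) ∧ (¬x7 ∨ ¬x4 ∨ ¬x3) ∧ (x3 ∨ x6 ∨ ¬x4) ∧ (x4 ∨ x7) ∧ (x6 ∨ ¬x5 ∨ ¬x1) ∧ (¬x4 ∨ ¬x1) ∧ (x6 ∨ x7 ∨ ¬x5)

Satisfiable

Try x2 = False.
From the singleton clause (x3), x3 = True.
From the singleton clause (¬x5), x5 = False.
Try x4 = True.
From the singleton clause (¬x1), x1 = False.
From the singleton clause (¬x7), x7 = False.
From the singleton clause (¬x6), x6 = False.
Every clause now holds.
A satisfying assignment: x1: False; x2: False; x3: True; x4: True; x5: False; x6: False; x7: False.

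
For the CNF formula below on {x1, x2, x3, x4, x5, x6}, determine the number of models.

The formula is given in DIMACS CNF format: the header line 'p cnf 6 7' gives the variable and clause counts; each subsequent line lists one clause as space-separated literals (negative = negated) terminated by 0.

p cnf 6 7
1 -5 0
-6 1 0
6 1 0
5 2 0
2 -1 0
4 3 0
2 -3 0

12

There are 2^6 = 64 truth assignments over (x1, x2, x3, x4, x5, x6).
Split on x3. With x3 = True, the clauses containing x3 are satisfied and ¬x3 drops from the rest; 8 of the 2^5 = 32 assignments to the other variables satisfy what remains.
With x3 = False, by the same count on the reduced clause set, 4 assignments work.
(One model: x1=T, x2=T, x3=F, x4=T, x5=F, x6=F.)
Total: 8 + 4 = 12.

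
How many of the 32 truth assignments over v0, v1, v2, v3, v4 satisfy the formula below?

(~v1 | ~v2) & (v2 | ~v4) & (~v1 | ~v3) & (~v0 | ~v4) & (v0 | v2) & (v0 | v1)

5

There are 2^5 = 32 truth assignments over (v0, v1, v2, v3, v4).
Split on v1. With v1 = 1, the clauses containing v1 are satisfied and ~v1 drops from the rest; 1 of the 2^4 = 16 assignments to the other variables satisfy what remains.
With v1 = 0, by the same count on the reduced clause set, 4 assignments work.
(One model: v0=T, v1=F, v2=F, v3=F, v4=F.)
Total: 1 + 4 = 5.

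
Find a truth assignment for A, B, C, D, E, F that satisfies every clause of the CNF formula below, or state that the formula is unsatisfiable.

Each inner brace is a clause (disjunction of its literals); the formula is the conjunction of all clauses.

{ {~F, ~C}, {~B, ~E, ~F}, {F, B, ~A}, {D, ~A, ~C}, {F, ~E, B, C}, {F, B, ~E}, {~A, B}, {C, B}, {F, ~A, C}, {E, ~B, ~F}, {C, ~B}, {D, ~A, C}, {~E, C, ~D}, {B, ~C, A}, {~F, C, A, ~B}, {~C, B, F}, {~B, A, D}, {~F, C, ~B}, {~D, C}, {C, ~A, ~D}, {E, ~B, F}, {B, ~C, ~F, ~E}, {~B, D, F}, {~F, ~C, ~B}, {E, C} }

A ↦ 1; B ↦ 1; C ↦ 1; D ↦ 1; E ↦ 1; F ↦ 0

Suppose F = 0.
Suppose B = 1.
Unit clause (C) forces C = 1.
Unit clause (E) forces E = 1.
Unit clause (D) forces D = 1.
No clause remains; A is free.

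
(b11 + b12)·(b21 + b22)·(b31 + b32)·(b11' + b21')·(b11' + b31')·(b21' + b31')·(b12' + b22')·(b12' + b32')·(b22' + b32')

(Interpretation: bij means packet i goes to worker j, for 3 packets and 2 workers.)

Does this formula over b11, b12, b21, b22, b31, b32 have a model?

Suppose b11 = 1.
The clause (b21') is unit, so b21 = 0.
The clause (b22) is unit, so b22 = 1.
The clause (b31') is unit, so b31 = 0.
The clause (b32) is unit, so b32 = 1.
That conflicts with the unit clause (b32').
Undo b11 and try b11 = 0.
The clause (b12) is unit, so b12 = 1.
The clause (b22') is unit, so b22 = 0.
The clause (b21) is unit, so b21 = 1.
The clause (b31') is unit, so b31 = 0.
The clause (b32) is unit, so b32 = 1.
That conflicts with the unit clause (b32').
Either choice for b11 ends in contradiction.
No assignment satisfies every clause.

No, unsatisfiable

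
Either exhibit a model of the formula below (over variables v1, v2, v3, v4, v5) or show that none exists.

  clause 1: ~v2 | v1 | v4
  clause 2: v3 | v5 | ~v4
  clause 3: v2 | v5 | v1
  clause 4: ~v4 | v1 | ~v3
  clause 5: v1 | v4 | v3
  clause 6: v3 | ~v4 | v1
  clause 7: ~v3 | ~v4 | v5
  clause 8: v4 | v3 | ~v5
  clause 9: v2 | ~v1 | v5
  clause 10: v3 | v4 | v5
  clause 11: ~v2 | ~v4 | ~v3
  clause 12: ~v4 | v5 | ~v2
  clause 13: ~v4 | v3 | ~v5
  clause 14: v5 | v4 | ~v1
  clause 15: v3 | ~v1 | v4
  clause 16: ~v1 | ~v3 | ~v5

v1=0,  v2=0,  v3=1,  v4=0,  v5=1

Try v2 = 0.
Try v5 = 1.
Try v4 = 0.
From the singleton clause (v3), v3 = 1.
From the singleton clause (~v1), v1 = 0.
All clauses are satisfied.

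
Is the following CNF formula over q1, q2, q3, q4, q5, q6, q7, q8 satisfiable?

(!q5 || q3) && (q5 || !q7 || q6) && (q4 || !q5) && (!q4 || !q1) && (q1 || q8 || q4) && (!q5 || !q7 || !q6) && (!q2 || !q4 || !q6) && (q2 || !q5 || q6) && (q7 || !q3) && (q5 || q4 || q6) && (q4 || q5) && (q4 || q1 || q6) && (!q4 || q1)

No, unsatisfiable

Case q5 = false:
The clause (q4) is unit, so q4 = true.
The clause (!q1) is unit, so q1 = false.
That conflicts with the unit clause (q1).
That branch fails; take q5 = true instead.
The clause (q3) is unit, so q3 = true.
The clause (q4) is unit, so q4 = true.
The clause (!q1) is unit, so q1 = false.
That conflicts with the unit clause (q1).
Neither q5 = true nor q5 = false works.
No assignment satisfies every clause.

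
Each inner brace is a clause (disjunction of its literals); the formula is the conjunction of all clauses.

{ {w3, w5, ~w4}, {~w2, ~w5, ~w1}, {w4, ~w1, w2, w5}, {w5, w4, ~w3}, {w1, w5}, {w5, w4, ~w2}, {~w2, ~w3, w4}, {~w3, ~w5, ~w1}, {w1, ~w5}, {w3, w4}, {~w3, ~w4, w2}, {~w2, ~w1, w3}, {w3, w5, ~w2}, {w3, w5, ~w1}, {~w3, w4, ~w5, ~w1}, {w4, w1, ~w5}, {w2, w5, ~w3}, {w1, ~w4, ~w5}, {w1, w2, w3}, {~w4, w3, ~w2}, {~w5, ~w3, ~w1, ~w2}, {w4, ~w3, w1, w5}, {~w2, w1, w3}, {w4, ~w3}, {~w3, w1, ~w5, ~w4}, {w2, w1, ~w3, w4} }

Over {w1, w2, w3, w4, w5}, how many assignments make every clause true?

There are 2^5 = 32 truth assignments over (w1, w2, w3, w4, w5).
Split on w2. With w2 = 1, the clauses containing w2 are satisfied and ~w2 drops from the rest; 1 of the 2^4 = 16 assignments to the other variables satisfy what remains.
With w2 = 0, by the same count on the reduced clause set, 1 assignment works.
(One model: w1=T, w2=F, w3=F, w4=T, w5=T.)
Total: 1 + 1 = 2.

2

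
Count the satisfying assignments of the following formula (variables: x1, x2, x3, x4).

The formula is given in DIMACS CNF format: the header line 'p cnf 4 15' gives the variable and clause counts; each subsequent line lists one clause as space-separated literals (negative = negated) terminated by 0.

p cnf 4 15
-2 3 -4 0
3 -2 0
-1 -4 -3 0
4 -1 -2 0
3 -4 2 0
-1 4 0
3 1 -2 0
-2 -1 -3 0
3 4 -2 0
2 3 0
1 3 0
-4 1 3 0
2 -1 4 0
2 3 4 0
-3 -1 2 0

There are 2^4 = 16 truth assignments over (x1, x2, x3, x4).
Check each against the 15 clauses (columns in the order x1, x2, x3, x4):
  F F F F  ✗ fails (x2 ∨ x3)
  F F F T  ✗ fails (x3 ∨ ¬x4 ∨ x2)
  F F T F  ✓ satisfies all
  F F T T  ✓ satisfies all
  F T F F  ✗ fails (x3 ∨ ¬x2)
  F T F T  ✗ fails (¬x2 ∨ x3 ∨ ¬x4)
  F T T F  ✓ satisfies all
  F T T T  ✓ satisfies all
  T F F F  ✗ fails (¬x1 ∨ x4)
  T F F T  ✗ fails (x3 ∨ ¬x4 ∨ x2)
  T F T F  ✗ fails (¬x1 ∨ x4)
  T F T T  ✗ fails (¬x1 ∨ ¬x4 ∨ ¬x3)
  T T F F  ✗ fails (x3 ∨ ¬x2)
  T T F T  ✗ fails (¬x2 ∨ x3 ∨ ¬x4)
  T T T F  ✗ fails (x4 ∨ ¬x1 ∨ ¬x2)
  T T T T  ✗ fails (¬x1 ∨ ¬x4 ∨ ¬x3)
4 of the 16 rows are models.

4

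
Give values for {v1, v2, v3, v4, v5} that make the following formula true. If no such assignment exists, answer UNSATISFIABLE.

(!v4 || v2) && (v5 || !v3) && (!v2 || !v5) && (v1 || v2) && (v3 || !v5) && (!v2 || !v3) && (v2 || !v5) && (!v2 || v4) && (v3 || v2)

v1 ↦ false, v2 ↦ true, v3 ↦ false, v4 ↦ true, v5 ↦ false

Branch on v4: set v4 = true.
Unit clause (v2) forces v2 = true.
Unit clause (!v5) forces v5 = false.
Unit clause (!v3) forces v3 = false.
All clauses hold; v1 can take either value.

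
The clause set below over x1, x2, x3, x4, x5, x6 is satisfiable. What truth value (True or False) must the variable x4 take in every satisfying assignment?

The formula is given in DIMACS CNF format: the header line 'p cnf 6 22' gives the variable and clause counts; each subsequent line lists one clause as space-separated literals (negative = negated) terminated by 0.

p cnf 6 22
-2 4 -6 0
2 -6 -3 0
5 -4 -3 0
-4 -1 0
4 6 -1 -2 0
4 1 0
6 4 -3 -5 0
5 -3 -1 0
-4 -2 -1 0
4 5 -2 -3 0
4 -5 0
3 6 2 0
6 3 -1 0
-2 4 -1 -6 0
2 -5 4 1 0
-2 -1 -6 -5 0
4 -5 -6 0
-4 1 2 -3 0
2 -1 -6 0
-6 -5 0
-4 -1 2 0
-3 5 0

Suppose x4 = False.
(x1) alone gives x1 = True.
(¬x5) alone gives x5 = False.
(¬x3) alone gives x3 = False.
(x6) alone gives x6 = True.
(¬x2) alone gives x2 = False.
Now (x2) is unsatisfied and unit — conflict.
So every satisfying assignment has x4 = True.

True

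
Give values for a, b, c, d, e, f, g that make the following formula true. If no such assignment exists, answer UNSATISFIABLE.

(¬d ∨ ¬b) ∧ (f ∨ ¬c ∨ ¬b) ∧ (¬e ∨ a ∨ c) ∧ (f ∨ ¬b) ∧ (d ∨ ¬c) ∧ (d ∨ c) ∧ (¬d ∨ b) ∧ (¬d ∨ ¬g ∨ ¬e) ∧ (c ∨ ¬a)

UNSATISFIABLE

Branch on d: set d = False.
(¬c) alone gives c = False.
That conflicts with the unit clause (c).
Backtrack on d: now try d = True.
(¬b) alone gives b = False.
That conflicts with the unit clause (b).
Both values of d lead to a conflict.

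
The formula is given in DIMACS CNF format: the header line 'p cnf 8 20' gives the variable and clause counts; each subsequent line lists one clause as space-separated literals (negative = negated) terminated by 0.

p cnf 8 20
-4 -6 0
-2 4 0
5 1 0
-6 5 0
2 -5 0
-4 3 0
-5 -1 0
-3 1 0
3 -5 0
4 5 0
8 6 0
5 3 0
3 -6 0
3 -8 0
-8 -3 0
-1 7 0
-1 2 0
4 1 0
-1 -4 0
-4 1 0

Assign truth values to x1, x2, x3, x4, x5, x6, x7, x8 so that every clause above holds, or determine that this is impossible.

Suppose x4 = False.
(¬x2) alone gives x2 = False.
(¬x5) alone gives x5 = False.
That conflicts with the unit clause (x5).
So x4 must be the other value — set x4 = True.
(¬x6) alone gives x6 = False.
(x3) alone gives x3 = True.
(x1) alone gives x1 = True.
That conflicts with the unit clause (¬x1).
Both values of x4 lead to a conflict.

UNSATISFIABLE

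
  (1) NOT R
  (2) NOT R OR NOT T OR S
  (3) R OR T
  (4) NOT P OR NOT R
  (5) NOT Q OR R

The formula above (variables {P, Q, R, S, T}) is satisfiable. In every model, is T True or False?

Suppose T = false.
Unit clause (NOT R) forces R = false.
That conflicts with the unit clause (R).
So every satisfying assignment has T = True.

True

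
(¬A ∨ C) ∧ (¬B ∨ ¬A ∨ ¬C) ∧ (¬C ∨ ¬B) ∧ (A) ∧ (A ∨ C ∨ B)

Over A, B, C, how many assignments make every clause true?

1

There are 2^3 = 8 truth assignments over (A, B, C).
Split on C. With C = True, the clauses containing C are satisfied and ¬C drops from the rest; 1 of the 2^2 = 4 assignments to the other variables satisfy what remains.
With C = False, by the same count on the reduced clause set, 0 assignments work.
Total: 1 + 0 = 1.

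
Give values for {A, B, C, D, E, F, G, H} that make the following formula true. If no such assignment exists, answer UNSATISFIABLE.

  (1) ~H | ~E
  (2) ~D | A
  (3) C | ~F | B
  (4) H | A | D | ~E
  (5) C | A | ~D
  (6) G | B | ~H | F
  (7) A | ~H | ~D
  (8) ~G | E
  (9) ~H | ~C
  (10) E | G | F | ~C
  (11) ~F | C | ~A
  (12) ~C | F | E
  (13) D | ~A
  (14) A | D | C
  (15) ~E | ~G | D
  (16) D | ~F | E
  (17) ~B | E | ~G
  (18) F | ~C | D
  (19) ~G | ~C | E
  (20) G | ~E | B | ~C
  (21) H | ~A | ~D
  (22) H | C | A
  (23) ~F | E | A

Try H = 1.
From the singleton clause (~E), E = 0.
From the singleton clause (~G), G = 0.
From the singleton clause (~C), C = 0.
Try D = 1.
From the singleton clause (A), A = 1.
From the singleton clause (~F), F = 0.
From the singleton clause (B), B = 1.
This assignment satisfies each clause.

A: 1,  B: 1,  C: 0,  D: 1,  E: 0,  F: 0,  G: 0,  H: 1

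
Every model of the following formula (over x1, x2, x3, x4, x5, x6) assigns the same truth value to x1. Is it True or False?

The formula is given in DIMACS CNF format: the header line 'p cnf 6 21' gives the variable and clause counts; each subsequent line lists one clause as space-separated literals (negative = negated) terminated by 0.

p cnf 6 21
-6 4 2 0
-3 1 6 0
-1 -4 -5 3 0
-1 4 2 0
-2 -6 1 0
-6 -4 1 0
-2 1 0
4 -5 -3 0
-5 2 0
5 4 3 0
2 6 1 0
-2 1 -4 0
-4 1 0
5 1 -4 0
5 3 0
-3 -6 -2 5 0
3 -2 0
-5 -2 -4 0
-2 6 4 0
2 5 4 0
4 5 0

Suppose x1 = False.
The clause (¬x2) is unit, so x2 = False.
The clause (¬x5) is unit, so x5 = False.
The clause (x6) is unit, so x6 = True.
The clause (x4) is unit, so x4 = True.
But (¬x4) is also a unit clause — contradiction.
So every satisfying assignment has x1 = True.

True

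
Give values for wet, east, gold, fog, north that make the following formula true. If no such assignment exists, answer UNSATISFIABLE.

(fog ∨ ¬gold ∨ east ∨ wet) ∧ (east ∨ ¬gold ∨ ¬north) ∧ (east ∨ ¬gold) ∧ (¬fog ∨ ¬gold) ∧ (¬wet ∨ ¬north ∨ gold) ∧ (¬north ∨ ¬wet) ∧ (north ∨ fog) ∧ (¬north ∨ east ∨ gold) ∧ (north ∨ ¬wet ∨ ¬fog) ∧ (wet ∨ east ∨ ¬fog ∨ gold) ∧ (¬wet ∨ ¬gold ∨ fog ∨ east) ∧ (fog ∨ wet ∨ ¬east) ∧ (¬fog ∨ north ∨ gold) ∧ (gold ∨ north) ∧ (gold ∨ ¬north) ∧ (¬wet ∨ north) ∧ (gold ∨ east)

Branch on east: set east = True.
Branch on fog: set fog = False.
From the singleton clause (north), north = True.
From the singleton clause (¬wet), wet = False.
That conflicts with the unit clause (wet).
That branch fails; take fog = True instead.
From the singleton clause (¬gold), gold = False.
From the singleton clause (north), north = True.
That conflicts with the unit clause (¬north).
Both values of fog lead to a conflict.
That branch fails; take east = False instead.
From the singleton clause (¬gold), gold = False.
That conflicts with the unit clause (gold).
Both values of east lead to a conflict.

UNSATISFIABLE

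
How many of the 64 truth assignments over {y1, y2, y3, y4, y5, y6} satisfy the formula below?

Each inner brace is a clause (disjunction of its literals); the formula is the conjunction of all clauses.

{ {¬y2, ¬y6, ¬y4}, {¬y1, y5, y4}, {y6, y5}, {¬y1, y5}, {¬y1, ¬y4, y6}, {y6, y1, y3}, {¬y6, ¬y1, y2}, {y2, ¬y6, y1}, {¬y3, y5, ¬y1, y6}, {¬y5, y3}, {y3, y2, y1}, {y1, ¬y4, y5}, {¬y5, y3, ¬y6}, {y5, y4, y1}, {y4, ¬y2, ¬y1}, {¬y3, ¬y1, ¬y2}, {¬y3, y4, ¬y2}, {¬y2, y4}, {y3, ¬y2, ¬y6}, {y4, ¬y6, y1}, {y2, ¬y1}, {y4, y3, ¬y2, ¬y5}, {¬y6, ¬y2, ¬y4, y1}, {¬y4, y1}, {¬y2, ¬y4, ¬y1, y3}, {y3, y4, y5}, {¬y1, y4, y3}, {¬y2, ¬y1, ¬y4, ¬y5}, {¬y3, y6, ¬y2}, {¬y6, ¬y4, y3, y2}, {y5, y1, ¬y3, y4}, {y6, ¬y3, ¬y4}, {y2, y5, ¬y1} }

There are 2^6 = 64 truth assignments over (y1, y2, y3, y4, y5, y6).
Split on y6. With y6 = True, the clauses containing y6 are satisfied and ¬y6 drops from the rest; 0 of the 2^5 = 32 assignments to the other variables satisfy what remains.
With y6 = False, by the same count on the reduced clause set, 1 assignment works.
(One model: y1=F, y2=F, y3=T, y4=F, y5=T, y6=F.)
Total: 0 + 1 = 1.

1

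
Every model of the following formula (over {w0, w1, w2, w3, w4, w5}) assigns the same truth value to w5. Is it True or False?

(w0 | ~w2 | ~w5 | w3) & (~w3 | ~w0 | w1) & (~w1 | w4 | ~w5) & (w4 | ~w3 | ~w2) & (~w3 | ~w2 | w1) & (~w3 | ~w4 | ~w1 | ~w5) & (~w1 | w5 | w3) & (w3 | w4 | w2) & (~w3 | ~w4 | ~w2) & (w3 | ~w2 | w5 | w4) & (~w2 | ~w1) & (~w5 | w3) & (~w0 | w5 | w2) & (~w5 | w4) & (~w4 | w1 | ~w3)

False

Suppose w5 = 1.
(w3) alone gives w3 = 1.
(w4) alone gives w4 = 1.
(~w1) alone gives w1 = 0.
But (w1) is also a unit clause — contradiction.
So every satisfying assignment has w5 = False.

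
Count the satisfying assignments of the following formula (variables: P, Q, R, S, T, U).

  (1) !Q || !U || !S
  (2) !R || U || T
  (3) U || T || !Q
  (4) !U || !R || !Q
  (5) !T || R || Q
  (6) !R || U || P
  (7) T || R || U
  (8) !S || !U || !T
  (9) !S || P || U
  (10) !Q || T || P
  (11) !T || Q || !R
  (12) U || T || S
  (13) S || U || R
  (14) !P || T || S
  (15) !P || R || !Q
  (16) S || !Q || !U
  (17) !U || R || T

5

There are 2^6 = 64 truth assignments over (P, Q, R, S, T, U).
Split on R. With R = true, the clauses containing R are satisfied and !R drops from the rest; 5 of the 2^5 = 32 assignments to the other variables satisfy what remains.
With R = false, by the same count on the reduced clause set, 0 assignments work.
(One model: P=F, Q=F, R=T, S=F, T=F, U=T.)
Total: 5 + 0 = 5.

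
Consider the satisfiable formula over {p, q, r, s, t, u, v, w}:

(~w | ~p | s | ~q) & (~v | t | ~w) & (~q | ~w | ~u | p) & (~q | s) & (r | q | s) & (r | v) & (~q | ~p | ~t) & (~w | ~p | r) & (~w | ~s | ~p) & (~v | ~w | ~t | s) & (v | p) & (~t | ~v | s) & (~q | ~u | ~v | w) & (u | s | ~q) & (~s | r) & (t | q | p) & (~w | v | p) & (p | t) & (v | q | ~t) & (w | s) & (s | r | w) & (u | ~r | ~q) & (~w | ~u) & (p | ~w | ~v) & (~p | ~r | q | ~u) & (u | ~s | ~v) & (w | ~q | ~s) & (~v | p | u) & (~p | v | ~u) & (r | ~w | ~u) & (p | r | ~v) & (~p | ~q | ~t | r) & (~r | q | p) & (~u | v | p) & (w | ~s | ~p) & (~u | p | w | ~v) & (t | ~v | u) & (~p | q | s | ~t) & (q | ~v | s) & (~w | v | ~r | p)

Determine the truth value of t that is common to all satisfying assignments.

False

Suppose t = 1.
Case q = 0:
The clause (v) is unit, so v = 1.
The clause (s) is unit, so s = 1.
The clause (r) is unit, so r = 1.
The clause (u) is unit, so u = 1.
The clause (~w) is unit, so w = 0.
The clause (~p) is unit, so p = 0.
But (p) is also a unit clause — contradiction.
So q must be the other value — set q = 1.
The clause (s) is unit, so s = 1.
The clause (~p) is unit, so p = 0.
The clause (v) is unit, so v = 1.
The clause (r) is unit, so r = 1.
The clause (u) is unit, so u = 1.
The clause (~w) is unit, so w = 0.
But (w) is also a unit clause — contradiction.
Neither q = 1 nor q = 0 works.
So every satisfying assignment has t = False.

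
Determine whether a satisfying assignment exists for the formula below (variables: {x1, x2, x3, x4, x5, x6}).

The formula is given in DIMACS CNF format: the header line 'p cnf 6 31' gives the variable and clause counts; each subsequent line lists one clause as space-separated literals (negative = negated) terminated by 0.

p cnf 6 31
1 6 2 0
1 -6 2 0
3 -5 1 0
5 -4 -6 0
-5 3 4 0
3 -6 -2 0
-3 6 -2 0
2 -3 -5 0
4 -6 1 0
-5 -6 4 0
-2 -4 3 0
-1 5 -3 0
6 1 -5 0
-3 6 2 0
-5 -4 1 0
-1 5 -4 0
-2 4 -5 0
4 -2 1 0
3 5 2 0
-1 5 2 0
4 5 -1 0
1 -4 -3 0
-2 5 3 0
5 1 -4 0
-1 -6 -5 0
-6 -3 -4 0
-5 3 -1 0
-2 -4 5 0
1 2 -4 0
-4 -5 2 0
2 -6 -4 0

Suppose x1 = True.
Suppose x5 = True.
From the singleton clause (¬x6), x6 = False.
From the singleton clause (x3), x3 = True.
From the singleton clause (¬x2), x2 = False.
That conflicts with the unit clause (x2).
Undo x5 and try x5 = False.
From the singleton clause (¬x3), x3 = False.
From the singleton clause (¬x4), x4 = False.
That conflicts with the unit clause (x4).
Either choice for x5 ends in contradiction.
Undo x1 and try x1 = False.
Suppose x6 = True.
From the singleton clause (x2), x2 = True.
From the singleton clause (x3), x3 = True.
From the singleton clause (x4), x4 = True.
That conflicts with the unit clause (¬x4).
Undo x6 and try x6 = False.
From the singleton clause (x2), x2 = True.
From the singleton clause (¬x3), x3 = False.
From the singleton clause (¬x5), x5 = False.
That conflicts with the unit clause (x5).
Either choice for x6 ends in contradiction.
Either choice for x1 ends in contradiction.
No assignment satisfies every clause.

Unsatisfiable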